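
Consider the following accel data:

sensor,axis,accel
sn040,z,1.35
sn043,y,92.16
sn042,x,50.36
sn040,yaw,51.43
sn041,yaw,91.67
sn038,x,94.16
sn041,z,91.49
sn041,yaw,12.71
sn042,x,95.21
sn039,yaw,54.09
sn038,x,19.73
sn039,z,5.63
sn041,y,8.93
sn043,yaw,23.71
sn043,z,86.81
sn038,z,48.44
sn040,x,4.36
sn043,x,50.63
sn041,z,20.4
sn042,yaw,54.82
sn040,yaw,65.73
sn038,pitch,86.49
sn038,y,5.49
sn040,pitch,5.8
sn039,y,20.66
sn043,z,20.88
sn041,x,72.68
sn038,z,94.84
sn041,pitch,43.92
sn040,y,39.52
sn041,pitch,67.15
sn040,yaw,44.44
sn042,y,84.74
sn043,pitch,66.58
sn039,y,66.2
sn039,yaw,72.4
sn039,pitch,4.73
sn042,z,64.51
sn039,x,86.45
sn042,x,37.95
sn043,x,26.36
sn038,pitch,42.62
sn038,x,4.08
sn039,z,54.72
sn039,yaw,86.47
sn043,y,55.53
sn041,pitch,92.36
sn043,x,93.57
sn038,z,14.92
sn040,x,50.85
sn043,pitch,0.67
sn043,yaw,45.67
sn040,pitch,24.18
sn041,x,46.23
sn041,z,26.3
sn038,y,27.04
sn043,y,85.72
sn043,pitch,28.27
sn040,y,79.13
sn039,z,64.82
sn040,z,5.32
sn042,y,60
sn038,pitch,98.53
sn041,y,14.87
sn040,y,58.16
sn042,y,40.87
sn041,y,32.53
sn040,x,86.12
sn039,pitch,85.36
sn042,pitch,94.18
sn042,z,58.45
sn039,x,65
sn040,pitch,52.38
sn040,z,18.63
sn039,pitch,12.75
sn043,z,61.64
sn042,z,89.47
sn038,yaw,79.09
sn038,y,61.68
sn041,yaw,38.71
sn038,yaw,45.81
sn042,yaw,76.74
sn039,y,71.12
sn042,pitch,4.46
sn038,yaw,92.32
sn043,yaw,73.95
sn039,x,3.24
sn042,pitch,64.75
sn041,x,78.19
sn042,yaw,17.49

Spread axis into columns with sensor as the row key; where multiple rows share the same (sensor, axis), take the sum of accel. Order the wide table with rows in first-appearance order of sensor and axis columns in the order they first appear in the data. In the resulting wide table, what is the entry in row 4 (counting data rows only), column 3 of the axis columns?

With rows in first-appearance order of sensor, row 4 is sensor=sn041. axis columns in first-appearance order: z, y, x, yaw, pitch; column 3 is x.
Long rows with sensor=sn041, axis=x: 72.68 + 46.23 + 78.19 = 197.10.

197.10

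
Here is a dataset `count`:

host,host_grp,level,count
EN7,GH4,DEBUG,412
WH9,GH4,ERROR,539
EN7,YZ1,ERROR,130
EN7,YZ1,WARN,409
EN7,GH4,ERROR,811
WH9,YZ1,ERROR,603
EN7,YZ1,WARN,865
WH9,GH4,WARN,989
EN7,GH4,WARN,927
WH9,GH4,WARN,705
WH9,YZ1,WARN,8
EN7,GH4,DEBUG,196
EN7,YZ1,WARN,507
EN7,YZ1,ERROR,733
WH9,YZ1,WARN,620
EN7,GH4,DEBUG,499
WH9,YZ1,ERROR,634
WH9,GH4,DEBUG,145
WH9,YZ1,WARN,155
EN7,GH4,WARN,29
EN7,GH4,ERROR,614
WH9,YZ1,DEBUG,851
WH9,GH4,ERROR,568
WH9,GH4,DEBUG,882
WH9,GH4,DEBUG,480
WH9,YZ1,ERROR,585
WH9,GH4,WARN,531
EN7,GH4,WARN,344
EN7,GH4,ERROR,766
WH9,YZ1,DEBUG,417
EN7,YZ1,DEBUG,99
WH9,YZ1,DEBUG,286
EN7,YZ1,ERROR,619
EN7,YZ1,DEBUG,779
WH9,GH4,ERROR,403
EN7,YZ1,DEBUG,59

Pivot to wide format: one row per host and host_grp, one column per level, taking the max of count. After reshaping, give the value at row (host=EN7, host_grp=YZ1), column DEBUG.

779

Rows with host=EN7, host_grp=YZ1 and level=DEBUG: count values are 99, 779, 59.
max(99, 779, 59) = 779.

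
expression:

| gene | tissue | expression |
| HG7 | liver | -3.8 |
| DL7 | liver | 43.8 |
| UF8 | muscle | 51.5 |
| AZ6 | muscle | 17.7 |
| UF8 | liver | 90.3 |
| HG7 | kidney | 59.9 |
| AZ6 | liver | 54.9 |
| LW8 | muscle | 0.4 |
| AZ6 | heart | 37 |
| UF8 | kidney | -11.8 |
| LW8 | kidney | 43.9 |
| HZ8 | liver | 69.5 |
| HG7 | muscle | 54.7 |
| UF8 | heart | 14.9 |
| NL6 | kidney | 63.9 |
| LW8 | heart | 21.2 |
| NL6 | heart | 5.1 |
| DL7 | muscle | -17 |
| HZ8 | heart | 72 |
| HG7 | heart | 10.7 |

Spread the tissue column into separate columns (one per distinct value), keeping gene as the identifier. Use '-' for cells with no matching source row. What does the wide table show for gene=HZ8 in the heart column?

The long row with gene=HZ8, tissue=heart has expression=72.

72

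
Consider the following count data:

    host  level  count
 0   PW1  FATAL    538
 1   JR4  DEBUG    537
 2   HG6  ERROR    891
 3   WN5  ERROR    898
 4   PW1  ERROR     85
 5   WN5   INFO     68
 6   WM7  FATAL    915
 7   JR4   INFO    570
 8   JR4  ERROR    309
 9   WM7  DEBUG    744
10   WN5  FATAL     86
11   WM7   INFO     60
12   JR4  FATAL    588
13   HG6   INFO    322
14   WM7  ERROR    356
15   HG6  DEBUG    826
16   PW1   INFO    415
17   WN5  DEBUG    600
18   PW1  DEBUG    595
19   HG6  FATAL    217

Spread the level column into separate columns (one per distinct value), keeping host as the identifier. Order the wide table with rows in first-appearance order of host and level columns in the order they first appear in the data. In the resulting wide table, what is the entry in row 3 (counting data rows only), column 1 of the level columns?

With rows in first-appearance order of host, row 3 is host=HG6. level columns in first-appearance order: FATAL, DEBUG, ERROR, INFO; column 1 is FATAL.
Long rows with host=HG6, level=FATAL: count = 217.

217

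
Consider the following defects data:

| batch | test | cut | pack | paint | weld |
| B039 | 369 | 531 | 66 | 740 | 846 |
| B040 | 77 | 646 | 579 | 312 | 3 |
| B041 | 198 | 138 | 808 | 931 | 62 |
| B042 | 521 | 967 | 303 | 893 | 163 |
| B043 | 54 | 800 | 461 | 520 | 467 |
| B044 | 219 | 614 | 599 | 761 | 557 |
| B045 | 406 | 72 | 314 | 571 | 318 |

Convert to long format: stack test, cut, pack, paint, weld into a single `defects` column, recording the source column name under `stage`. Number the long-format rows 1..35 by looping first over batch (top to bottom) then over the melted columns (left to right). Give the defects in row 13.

35 rows total (7 × 5). Row 13: index ⌊(13-1)/5⌋ = 2 into batch → B041; (13-1) mod 5 = 2 into the melted columns → pack.
So row 13 is (B041, pack, 808); defects = 808.

808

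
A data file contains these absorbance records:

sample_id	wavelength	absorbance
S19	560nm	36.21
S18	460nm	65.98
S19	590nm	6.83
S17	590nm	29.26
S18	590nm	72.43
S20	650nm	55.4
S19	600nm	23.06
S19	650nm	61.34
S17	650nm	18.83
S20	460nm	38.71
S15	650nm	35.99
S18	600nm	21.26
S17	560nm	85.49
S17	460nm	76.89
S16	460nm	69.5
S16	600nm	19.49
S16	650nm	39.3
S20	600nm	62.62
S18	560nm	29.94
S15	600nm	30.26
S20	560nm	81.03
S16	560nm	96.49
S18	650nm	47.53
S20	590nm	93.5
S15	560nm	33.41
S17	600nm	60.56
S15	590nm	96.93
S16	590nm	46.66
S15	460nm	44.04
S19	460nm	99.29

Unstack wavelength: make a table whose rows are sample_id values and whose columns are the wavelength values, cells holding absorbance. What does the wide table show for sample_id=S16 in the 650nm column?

39.3

Wide layout: rows indexed by sample_id, columns are the 5 distinct wavelength values (560nm, 460nm, 590nm, 650nm, 600nm).
Cell (sample_id=S16, wavelength=650nm) draws from the long row where sample_id=S16 and wavelength=650nm, which has absorbance=39.3.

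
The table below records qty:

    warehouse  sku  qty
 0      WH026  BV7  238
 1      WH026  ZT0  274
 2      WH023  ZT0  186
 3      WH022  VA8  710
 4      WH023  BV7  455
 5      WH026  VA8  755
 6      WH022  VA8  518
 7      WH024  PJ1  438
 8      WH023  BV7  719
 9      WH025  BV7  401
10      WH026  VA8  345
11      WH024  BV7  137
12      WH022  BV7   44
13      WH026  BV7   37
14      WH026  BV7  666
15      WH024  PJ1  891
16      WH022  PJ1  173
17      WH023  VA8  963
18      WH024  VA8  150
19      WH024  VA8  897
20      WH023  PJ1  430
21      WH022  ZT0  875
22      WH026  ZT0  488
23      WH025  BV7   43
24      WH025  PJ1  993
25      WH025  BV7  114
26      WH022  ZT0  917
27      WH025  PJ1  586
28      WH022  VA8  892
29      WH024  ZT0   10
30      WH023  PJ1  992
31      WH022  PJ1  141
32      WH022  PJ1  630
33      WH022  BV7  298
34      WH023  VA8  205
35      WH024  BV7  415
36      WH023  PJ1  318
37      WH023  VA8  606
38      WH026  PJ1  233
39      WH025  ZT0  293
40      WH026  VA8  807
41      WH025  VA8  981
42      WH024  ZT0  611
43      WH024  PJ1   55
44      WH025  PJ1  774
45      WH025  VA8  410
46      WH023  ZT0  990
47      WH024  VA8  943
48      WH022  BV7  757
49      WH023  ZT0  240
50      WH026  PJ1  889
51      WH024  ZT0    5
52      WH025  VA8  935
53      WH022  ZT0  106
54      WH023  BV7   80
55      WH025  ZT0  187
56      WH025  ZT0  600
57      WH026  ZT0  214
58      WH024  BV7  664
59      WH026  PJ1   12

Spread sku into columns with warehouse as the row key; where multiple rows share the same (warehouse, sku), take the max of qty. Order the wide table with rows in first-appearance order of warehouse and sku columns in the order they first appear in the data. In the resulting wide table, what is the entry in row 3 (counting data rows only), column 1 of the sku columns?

757

With rows in first-appearance order of warehouse, row 3 is warehouse=WH022. sku columns in first-appearance order: BV7, ZT0, VA8, PJ1; column 1 is BV7.
Long rows with warehouse=WH022, sku=BV7: max(44, 298, 757) = 757.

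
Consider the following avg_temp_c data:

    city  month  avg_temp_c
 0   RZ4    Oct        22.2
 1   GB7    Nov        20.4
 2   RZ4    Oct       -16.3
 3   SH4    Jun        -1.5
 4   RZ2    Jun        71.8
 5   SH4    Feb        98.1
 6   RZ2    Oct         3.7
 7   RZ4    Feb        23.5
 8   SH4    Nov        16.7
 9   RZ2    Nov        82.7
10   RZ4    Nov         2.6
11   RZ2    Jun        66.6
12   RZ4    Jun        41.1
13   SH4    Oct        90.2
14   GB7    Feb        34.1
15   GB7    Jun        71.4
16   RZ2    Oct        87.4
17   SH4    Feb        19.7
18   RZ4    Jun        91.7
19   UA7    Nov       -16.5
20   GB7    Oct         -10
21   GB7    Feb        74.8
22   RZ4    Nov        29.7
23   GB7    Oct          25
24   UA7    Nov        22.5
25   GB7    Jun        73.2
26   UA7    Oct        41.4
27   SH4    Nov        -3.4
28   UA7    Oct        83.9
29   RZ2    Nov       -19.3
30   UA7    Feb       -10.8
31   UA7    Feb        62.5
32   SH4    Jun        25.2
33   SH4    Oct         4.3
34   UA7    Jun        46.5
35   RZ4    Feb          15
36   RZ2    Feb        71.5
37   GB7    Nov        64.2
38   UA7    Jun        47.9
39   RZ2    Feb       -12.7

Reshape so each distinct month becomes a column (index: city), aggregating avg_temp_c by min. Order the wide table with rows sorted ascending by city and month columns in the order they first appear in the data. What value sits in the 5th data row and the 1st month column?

41.4

With rows sorted ascending by city, row 5 is city=UA7. month columns in first-appearance order: Oct, Nov, Jun, Feb; column 1 is Oct.
Long rows with city=UA7, month=Oct: min(41.4, 83.9) = 41.4.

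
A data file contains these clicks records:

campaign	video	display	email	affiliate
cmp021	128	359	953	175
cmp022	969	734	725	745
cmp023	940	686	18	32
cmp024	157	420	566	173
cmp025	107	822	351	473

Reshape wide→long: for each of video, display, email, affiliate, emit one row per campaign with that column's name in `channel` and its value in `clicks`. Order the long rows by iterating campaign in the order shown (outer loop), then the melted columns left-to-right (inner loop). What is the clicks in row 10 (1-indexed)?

20 rows total (5 × 4). Row 10: index ⌊(10-1)/4⌋ = 2 into campaign → cmp023; (10-1) mod 4 = 1 into the melted columns → display.
So row 10 is (cmp023, display, 686); clicks = 686.

686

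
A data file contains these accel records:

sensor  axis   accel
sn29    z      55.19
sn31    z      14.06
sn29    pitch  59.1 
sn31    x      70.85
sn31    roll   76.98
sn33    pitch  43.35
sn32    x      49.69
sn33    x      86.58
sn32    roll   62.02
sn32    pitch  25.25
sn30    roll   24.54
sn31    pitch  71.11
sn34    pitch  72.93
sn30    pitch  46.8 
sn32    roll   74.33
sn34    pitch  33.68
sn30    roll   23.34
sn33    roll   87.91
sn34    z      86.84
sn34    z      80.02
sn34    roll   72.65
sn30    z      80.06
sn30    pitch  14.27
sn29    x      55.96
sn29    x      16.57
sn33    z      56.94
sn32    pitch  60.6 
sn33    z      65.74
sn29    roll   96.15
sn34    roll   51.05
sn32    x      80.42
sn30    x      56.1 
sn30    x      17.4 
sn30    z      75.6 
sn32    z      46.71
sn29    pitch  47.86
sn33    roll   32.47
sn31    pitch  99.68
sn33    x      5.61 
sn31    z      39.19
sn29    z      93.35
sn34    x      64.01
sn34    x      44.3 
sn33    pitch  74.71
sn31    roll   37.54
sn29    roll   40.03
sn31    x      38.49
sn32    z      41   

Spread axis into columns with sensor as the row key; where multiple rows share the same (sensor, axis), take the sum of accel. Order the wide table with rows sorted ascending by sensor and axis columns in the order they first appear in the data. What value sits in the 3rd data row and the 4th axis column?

With rows sorted ascending by sensor, row 3 is sensor=sn31. axis columns in first-appearance order: z, pitch, x, roll; column 4 is roll.
Long rows with sensor=sn31, axis=roll: 76.98 + 37.54 = 114.52.

114.52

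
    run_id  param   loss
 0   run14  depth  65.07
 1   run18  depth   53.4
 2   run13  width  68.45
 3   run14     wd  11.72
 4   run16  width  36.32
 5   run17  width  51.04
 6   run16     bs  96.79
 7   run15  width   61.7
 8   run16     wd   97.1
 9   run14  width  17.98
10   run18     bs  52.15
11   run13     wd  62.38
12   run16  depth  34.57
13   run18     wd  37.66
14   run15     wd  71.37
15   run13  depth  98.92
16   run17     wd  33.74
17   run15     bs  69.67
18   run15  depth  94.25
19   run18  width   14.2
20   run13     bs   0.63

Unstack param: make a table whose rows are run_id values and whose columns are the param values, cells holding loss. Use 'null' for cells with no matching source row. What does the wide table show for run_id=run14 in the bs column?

null

No long-format row has run_id=run14 and param=bs, so the cell is null.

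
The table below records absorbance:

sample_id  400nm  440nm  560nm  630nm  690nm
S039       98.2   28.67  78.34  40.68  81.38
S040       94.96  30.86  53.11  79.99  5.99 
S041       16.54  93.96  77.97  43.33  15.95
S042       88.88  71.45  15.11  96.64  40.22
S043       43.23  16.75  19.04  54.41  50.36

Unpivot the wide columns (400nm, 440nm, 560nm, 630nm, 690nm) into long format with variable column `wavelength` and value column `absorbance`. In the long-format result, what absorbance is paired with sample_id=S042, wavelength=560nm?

Unpivoting turns each (sample_id, wide-column) pair into one long row.
The wide cell at row S042, column 560nm holds 15.11, so the long row (S042, 560nm) has absorbance=15.11.

15.11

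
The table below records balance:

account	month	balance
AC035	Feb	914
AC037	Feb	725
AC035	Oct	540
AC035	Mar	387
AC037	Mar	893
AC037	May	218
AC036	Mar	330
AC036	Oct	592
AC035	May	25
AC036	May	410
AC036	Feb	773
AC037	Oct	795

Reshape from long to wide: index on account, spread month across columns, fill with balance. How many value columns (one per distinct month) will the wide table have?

4

4 distinct month values: Feb, May, Mar, Oct.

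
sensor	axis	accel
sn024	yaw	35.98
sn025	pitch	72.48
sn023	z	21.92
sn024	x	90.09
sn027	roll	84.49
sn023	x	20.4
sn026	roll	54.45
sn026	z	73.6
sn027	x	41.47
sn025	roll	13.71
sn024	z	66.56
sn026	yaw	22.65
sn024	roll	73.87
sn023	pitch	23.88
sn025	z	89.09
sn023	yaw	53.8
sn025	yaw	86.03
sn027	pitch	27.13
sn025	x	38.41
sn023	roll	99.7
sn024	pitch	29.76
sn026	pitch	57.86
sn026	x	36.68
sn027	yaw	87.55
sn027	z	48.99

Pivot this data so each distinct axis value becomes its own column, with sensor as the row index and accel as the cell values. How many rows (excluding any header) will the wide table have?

5 distinct sensor values → 5 rows.

5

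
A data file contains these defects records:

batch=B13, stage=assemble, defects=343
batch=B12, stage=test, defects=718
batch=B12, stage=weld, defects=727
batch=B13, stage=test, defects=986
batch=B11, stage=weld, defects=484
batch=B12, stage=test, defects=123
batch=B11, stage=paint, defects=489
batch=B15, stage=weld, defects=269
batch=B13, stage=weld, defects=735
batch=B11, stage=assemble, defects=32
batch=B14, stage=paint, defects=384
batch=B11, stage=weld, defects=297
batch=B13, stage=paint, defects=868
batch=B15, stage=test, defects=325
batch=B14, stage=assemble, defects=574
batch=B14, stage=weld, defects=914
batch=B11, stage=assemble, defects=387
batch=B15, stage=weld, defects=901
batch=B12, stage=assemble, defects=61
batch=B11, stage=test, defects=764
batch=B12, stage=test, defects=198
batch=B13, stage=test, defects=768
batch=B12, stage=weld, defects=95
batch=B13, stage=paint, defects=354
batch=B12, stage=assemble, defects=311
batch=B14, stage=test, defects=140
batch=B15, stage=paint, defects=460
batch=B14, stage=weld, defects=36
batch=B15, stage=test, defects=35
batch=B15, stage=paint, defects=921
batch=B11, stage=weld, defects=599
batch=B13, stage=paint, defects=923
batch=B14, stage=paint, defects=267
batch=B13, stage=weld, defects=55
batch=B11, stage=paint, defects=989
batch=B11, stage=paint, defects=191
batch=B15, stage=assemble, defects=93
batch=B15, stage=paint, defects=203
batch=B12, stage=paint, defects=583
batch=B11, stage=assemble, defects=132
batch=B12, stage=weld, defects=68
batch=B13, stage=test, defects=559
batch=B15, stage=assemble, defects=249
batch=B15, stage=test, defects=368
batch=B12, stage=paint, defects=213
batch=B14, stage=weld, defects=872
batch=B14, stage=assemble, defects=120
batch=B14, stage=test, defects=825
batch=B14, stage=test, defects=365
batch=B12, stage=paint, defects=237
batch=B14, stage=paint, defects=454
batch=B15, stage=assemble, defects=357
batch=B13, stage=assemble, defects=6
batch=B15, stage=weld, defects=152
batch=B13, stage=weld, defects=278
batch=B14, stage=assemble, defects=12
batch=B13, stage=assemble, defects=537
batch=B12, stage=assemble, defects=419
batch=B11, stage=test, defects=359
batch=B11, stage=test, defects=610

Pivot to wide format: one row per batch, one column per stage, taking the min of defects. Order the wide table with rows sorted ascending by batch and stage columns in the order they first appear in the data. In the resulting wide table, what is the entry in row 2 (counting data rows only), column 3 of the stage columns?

With rows sorted ascending by batch, row 2 is batch=B12. stage columns in first-appearance order: assemble, test, weld, paint; column 3 is weld.
Long rows with batch=B12, stage=weld: min(727, 95, 68) = 68.

68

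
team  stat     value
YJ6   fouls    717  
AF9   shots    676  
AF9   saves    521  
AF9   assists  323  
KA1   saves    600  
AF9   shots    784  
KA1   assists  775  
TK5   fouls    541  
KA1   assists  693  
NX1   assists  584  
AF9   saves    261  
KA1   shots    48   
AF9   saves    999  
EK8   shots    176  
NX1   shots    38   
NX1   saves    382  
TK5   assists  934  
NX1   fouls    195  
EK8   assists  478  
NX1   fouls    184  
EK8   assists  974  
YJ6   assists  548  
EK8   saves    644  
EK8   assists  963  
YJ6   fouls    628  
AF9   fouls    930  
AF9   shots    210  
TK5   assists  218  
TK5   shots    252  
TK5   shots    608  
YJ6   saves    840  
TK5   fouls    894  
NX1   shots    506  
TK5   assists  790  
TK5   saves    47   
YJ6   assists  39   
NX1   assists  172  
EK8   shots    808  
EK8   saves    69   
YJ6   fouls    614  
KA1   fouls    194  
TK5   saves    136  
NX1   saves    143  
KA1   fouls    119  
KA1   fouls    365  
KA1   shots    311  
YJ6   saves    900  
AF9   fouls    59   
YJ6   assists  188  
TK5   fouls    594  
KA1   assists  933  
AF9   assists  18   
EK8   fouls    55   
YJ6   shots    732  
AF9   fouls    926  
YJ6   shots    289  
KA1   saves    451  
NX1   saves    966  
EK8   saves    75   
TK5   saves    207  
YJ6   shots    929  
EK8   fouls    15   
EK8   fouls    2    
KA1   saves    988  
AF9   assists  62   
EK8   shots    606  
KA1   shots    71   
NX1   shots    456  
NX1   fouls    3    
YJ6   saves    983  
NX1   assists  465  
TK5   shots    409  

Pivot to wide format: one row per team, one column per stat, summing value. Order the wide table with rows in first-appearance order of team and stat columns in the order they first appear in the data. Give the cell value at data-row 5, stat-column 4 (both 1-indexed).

1221

With rows in first-appearance order of team, row 5 is team=NX1. stat columns in first-appearance order: fouls, shots, saves, assists; column 4 is assists.
Long rows with team=NX1, stat=assists: 584 + 172 + 465 = 1221.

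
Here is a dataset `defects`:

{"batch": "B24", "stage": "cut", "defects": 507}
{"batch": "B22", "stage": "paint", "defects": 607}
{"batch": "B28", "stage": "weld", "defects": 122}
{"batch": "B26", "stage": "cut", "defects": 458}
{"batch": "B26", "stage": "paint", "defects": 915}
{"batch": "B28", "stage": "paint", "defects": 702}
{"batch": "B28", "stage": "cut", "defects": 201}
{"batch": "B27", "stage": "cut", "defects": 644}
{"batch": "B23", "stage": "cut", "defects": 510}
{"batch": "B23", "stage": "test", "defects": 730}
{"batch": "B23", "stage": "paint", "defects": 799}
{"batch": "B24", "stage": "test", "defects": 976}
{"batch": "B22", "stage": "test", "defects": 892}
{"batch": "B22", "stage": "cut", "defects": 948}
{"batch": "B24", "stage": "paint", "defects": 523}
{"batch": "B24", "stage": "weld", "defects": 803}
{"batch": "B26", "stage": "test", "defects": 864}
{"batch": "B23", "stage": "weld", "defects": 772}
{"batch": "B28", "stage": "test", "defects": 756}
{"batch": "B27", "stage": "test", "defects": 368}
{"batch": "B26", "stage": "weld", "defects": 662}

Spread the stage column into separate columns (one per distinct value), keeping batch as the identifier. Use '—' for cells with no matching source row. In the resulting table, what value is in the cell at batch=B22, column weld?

—

No long-format row has batch=B22 and stage=weld, so the cell is —.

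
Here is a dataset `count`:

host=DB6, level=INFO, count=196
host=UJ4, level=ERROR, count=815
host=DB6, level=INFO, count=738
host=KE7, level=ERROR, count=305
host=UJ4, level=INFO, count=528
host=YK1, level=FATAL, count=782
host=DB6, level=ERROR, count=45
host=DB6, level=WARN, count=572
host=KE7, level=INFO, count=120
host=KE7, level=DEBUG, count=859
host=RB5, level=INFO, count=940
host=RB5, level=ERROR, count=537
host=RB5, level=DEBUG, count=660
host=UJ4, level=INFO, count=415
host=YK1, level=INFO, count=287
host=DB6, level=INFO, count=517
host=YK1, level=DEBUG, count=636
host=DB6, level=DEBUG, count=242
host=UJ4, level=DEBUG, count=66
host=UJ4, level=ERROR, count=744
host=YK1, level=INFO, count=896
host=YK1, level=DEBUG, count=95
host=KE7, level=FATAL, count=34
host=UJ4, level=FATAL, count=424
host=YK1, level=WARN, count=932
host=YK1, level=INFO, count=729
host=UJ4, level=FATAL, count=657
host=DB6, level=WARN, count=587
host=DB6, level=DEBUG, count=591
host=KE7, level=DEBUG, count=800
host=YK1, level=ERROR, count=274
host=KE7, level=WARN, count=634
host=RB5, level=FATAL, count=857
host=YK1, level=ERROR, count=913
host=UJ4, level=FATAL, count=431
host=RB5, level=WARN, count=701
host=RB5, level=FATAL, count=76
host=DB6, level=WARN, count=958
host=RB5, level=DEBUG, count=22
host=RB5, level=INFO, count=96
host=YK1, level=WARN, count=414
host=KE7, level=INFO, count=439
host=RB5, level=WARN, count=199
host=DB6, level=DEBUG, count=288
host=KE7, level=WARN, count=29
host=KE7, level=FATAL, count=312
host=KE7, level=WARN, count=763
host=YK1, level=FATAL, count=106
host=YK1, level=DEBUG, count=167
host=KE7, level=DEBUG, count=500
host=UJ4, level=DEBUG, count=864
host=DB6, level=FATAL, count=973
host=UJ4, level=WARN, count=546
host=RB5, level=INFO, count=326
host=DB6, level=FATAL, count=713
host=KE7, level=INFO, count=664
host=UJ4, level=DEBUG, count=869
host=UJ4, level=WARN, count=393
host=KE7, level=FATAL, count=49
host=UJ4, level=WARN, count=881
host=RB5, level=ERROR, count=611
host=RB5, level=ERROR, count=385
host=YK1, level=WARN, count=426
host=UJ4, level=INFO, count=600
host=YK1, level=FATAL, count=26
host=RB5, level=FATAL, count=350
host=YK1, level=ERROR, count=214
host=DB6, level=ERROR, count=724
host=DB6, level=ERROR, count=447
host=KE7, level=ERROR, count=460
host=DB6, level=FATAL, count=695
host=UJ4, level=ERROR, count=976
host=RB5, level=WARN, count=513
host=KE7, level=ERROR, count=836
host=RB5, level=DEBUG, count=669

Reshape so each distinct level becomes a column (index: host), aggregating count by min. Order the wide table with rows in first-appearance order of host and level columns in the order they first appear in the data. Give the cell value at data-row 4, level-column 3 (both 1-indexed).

26

With rows in first-appearance order of host, row 4 is host=YK1. level columns in first-appearance order: INFO, ERROR, FATAL, WARN, DEBUG; column 3 is FATAL.
Long rows with host=YK1, level=FATAL: min(782, 106, 26) = 26.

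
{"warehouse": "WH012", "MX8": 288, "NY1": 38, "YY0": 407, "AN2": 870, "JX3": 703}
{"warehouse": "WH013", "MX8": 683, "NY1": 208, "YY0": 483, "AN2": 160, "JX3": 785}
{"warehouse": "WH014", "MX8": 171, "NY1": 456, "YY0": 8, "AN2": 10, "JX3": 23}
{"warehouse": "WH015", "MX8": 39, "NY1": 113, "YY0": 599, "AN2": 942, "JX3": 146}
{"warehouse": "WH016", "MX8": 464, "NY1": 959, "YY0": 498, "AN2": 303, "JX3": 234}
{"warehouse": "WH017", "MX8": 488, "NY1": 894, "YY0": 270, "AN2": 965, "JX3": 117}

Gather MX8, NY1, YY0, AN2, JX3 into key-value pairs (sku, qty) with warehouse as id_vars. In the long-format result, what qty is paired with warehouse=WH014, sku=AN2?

Unpivoting turns each (warehouse, wide-column) pair into one long row.
The wide cell at row WH014, column AN2 holds 10, so the long row (WH014, AN2) has qty=10.

10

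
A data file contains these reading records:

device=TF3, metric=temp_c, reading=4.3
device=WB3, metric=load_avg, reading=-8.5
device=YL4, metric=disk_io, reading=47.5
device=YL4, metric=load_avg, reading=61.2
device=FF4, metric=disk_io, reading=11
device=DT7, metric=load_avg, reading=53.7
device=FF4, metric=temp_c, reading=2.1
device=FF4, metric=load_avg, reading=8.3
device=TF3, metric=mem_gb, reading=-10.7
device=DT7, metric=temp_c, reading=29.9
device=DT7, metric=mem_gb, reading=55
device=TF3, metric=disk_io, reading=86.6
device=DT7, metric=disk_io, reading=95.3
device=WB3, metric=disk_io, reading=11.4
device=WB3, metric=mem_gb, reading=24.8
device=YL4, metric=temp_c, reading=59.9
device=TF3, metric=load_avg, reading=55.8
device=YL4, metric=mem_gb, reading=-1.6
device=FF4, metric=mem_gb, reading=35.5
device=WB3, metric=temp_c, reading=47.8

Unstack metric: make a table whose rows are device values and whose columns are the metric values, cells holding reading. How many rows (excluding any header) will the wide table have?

5

5 distinct device values → 5 rows.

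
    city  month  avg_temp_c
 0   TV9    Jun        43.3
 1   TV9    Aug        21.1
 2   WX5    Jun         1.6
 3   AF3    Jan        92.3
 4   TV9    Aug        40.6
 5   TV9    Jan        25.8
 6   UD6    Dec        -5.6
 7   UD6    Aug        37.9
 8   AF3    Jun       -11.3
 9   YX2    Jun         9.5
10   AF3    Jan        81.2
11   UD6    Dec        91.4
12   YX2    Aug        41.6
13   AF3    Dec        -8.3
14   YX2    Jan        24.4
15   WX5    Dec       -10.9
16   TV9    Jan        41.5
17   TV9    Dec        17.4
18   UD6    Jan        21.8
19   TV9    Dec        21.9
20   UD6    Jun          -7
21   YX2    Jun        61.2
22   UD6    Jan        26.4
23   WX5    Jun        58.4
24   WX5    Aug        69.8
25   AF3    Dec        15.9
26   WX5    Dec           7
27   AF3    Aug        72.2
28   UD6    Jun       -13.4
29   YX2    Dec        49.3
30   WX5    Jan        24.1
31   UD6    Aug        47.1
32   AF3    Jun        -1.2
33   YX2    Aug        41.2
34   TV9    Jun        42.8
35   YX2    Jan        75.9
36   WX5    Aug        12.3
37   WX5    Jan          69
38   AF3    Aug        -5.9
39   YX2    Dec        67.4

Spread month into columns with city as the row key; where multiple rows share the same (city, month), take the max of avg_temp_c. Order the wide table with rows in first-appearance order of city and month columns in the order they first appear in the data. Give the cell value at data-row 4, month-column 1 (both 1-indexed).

-7

With rows in first-appearance order of city, row 4 is city=UD6. month columns in first-appearance order: Jun, Aug, Jan, Dec; column 1 is Jun.
Long rows with city=UD6, month=Jun: max(-7, -13.4) = -7.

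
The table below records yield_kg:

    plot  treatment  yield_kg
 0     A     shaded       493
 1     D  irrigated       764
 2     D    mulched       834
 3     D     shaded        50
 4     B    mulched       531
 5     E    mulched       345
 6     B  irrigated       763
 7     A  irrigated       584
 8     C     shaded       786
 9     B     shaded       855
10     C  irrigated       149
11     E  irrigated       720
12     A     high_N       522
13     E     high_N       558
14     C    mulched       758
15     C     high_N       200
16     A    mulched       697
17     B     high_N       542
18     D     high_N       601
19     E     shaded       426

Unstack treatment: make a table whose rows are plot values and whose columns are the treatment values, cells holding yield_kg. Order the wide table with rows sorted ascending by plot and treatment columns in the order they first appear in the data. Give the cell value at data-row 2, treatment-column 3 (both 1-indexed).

With rows sorted ascending by plot, row 2 is plot=B. treatment columns in first-appearance order: shaded, irrigated, mulched, high_N; column 3 is mulched.
Long rows with plot=B, treatment=mulched: yield_kg = 531.

531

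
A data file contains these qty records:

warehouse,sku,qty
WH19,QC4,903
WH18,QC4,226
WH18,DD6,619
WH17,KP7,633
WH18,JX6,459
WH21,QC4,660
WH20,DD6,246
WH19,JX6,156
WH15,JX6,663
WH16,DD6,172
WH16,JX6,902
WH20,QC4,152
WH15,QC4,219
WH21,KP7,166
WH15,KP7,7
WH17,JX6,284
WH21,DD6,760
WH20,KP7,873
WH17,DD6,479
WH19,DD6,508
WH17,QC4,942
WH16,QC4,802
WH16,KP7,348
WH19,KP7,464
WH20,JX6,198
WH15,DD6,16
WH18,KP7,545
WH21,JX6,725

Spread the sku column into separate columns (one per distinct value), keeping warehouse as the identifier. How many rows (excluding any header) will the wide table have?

7 distinct warehouse values → 7 rows.

7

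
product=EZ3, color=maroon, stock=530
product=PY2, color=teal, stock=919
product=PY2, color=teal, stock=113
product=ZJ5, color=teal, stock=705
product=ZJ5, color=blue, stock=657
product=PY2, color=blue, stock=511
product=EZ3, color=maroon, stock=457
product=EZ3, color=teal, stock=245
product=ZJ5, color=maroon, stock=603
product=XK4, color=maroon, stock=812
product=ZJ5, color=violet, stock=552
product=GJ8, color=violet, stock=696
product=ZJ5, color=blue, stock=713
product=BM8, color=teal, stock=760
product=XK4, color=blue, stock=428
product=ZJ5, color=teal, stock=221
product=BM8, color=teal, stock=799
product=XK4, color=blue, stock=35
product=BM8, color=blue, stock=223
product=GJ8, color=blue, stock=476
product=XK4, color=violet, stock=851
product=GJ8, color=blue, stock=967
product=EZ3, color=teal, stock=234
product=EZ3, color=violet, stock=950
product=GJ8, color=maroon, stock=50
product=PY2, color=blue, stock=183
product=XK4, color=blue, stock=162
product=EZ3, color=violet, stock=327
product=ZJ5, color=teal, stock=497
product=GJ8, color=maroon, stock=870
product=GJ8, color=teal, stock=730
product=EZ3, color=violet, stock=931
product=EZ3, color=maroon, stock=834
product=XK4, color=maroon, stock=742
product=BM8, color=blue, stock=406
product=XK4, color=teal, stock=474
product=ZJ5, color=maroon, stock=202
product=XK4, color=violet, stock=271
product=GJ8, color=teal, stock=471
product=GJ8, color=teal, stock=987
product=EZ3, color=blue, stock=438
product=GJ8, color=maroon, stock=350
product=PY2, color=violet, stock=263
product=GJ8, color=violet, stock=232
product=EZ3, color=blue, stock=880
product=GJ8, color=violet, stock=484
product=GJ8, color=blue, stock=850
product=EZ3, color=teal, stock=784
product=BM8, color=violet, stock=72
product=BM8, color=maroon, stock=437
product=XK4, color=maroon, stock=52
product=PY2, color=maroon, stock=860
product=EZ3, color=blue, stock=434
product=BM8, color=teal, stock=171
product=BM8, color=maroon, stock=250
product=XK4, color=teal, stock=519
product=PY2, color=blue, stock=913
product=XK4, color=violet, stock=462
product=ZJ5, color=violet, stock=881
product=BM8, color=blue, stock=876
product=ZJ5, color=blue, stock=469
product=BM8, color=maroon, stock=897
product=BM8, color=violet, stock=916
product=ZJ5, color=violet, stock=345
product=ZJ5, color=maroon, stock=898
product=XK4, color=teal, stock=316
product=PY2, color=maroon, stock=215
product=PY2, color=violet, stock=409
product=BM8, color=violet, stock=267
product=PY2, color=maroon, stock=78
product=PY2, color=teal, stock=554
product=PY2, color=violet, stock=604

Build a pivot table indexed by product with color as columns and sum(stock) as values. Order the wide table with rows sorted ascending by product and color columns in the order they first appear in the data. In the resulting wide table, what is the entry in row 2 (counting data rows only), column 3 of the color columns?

1752

With rows sorted ascending by product, row 2 is product=EZ3. color columns in first-appearance order: maroon, teal, blue, violet; column 3 is blue.
Long rows with product=EZ3, color=blue: 438 + 880 + 434 = 1752.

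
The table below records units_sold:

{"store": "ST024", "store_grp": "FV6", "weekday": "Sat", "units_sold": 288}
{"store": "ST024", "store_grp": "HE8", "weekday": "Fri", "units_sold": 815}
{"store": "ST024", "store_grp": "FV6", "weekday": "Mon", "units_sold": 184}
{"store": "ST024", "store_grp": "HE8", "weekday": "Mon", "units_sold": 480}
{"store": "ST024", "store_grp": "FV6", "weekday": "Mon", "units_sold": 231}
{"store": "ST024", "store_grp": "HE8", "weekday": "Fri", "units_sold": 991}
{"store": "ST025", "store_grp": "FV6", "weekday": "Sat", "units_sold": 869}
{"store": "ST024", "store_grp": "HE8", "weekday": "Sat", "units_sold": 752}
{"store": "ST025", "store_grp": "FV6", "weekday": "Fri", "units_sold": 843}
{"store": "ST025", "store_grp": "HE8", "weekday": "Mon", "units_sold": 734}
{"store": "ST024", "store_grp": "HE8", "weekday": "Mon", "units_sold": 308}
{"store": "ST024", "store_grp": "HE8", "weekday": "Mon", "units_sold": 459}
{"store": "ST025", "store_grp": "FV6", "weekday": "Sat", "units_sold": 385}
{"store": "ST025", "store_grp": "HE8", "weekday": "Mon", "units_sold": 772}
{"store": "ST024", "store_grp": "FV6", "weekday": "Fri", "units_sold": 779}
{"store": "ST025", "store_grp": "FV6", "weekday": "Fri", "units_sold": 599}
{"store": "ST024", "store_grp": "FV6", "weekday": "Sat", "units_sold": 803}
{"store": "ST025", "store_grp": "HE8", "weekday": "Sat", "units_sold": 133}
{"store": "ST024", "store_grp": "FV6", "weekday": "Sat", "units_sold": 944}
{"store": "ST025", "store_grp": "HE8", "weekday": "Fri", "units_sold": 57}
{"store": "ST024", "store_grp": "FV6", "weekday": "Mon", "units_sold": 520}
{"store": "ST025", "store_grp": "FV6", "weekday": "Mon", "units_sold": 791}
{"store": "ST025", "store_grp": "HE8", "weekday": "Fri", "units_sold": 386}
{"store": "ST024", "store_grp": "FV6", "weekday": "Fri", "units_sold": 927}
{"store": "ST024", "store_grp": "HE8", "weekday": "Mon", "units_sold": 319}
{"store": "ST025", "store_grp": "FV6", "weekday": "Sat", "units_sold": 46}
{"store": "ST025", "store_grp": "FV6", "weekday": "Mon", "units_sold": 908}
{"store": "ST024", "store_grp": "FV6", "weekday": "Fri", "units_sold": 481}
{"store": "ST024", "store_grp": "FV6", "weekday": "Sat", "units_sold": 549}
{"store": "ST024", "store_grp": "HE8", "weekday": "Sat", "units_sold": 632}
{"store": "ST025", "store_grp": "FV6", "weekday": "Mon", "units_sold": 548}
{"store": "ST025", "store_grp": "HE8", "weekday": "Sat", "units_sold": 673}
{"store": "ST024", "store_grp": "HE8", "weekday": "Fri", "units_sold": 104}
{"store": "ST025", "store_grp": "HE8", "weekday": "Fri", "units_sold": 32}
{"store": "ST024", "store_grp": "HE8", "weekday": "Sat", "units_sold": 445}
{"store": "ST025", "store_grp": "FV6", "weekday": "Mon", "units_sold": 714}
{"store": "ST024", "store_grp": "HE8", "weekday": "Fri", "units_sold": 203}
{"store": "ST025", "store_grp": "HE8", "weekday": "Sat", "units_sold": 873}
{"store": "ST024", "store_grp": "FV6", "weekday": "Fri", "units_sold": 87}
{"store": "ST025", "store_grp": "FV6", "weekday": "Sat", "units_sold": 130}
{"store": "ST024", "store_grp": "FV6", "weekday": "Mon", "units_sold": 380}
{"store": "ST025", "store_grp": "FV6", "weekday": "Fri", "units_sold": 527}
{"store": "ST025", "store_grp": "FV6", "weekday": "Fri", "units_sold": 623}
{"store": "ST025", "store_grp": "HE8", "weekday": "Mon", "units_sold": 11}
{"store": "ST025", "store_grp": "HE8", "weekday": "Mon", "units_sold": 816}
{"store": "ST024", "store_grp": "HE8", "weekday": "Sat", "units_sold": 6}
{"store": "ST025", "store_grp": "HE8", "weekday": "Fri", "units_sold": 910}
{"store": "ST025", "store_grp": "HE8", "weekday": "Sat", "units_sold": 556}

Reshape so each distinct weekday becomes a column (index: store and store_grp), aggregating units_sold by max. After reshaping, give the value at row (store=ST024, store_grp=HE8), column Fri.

Rows with store=ST024, store_grp=HE8 and weekday=Fri: units_sold values are 815, 991, 104, 203.
max(815, 991, 104, 203) = 991.

991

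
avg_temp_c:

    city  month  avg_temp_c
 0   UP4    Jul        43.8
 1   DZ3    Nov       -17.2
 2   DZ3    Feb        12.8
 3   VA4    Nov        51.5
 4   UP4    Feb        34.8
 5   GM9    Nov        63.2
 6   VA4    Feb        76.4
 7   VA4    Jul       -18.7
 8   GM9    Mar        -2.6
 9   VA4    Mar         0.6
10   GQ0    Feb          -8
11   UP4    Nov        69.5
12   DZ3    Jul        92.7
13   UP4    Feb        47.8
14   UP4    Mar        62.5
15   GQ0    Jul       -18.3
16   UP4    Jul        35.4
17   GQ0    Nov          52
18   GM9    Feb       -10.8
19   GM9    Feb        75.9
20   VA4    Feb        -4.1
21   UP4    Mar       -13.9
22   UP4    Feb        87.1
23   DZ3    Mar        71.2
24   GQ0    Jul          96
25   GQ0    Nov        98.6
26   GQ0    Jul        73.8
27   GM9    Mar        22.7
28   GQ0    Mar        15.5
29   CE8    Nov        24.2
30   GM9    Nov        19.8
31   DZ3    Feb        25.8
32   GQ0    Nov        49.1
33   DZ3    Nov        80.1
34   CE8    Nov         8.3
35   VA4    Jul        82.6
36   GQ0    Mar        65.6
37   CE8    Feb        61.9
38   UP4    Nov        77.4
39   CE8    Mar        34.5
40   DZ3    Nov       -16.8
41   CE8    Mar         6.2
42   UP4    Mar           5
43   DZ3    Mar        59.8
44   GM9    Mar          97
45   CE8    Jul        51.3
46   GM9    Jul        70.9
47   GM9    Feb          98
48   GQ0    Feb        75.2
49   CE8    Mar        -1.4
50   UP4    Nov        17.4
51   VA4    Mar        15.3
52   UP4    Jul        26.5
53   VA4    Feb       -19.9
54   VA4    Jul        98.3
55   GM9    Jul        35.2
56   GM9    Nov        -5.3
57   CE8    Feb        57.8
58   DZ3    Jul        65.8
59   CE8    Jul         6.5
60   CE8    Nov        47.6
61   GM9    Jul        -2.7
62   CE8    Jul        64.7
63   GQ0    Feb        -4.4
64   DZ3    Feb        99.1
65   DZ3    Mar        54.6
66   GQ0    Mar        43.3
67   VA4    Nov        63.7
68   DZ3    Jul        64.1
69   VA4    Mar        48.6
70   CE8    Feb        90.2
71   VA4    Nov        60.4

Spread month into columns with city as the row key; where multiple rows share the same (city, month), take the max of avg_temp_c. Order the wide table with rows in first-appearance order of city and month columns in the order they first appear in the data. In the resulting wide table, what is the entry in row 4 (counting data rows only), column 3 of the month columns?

98

With rows in first-appearance order of city, row 4 is city=GM9. month columns in first-appearance order: Jul, Nov, Feb, Mar; column 3 is Feb.
Long rows with city=GM9, month=Feb: max(-10.8, 75.9, 98) = 98.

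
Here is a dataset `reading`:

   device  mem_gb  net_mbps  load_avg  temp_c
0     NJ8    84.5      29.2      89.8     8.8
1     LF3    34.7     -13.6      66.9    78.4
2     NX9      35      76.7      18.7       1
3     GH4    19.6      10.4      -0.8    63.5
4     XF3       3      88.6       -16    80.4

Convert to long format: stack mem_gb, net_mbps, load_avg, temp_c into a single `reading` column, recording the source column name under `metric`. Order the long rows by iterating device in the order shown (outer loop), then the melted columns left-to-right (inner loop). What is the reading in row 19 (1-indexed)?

-16

20 rows total (5 × 4). Row 19: index ⌊(19-1)/4⌋ = 4 into device → XF3; (19-1) mod 4 = 2 into the melted columns → load_avg.
So row 19 is (XF3, load_avg, -16); reading = -16.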